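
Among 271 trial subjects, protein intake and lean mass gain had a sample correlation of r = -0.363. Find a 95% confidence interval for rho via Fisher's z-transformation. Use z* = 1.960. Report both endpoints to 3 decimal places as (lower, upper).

(-0.462, -0.255)

Fisher z: z_r = atanh(r) = ½·ln((1+(-0.363))/(1−(-0.363))) = -0.380337
SE(z) = 1/√(n−3) = 1/√268 = 0.061085
95% ⇒ z* = 1.960; margin = 1.960·0.061085 = 0.119727
CI on z-scale: (-0.500064, -0.260610)
Back-transform: tanh(-0.500064) = -0.462167, tanh(-0.260610) = -0.254866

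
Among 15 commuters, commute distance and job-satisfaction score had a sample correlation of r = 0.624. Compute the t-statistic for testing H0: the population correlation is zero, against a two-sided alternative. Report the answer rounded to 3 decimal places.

2.879

t = r·√(n−2) / √(1−r²) with r = 0.624, n = 15
  = 0.624·√13 / √(1 − 0.389376)
  = 0.624·3.605551 / 0.781424
  = 2.249864 / 0.781424 = 2.879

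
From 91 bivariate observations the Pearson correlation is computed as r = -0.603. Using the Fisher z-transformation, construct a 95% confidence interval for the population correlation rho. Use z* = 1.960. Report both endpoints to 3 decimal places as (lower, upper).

z_r = atanh(-0.603) = -0.697848;  SE = 1/√(n−3) = 1/√88 = 0.106600
z-limits: -0.697848 ± 1.960·0.106600 = -0.697848 ± 0.208936 = [-0.906784, -0.488912]
ρ-limits: (tanh -0.906784, tanh -0.488912) = (-0.720, -0.453)

(-0.720, -0.453)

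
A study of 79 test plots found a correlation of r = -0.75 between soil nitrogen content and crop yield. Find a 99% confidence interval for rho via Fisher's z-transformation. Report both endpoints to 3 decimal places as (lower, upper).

(-0.853, -0.590)

Fisher z: z_r = atanh(r) = ½·ln((1+(-0.75))/(1−(-0.75))) = -0.972955
SE(z) = 1/√(n−3) = 1/√76 = 0.114708
99% ⇒ z* = 2.576; margin = 2.576·0.114708 = 0.295488
CI on z-scale: (-1.268443, -0.677467)
Back-transform: tanh(-1.268443) = -0.853375, tanh(-0.677467) = -0.589870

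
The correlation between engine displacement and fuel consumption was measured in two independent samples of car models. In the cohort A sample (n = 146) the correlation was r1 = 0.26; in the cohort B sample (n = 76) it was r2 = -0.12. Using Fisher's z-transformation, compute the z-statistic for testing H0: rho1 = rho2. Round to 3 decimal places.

2.688

Fisher z-transforms: z1 = atanh(0.26) = 0.266108, z2 = atanh(-0.12) = -0.120581; difference d = 0.386689
Var(d) = 1/143 + 1/73 = 0.0069930 + 0.0136986 = 0.0206916
z = d/√Var(d) = 0.386689 / √0.0206916 = 0.386689 / 0.143846 = 2.688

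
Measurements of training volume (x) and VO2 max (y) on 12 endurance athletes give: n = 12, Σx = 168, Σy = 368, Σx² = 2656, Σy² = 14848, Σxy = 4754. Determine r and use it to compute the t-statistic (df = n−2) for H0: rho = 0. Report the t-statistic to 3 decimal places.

S_xy = nΣxy − ΣxΣy = 12·4754 − 168·368 = 57048 − 61824 = -4776
S_xx = nΣx² − (Σx)² = 12·2656 − 168² = 31872 − 28224 = 3648
S_yy = nΣy² − (Σy)² = 12·14848 − 368² = 178176 − 135424 = 42752
r = S_xy / √(S_xx·S_yy) = -4776 / √(3648·42752) = -4776 / √155959296 = -4776 / 12488.3664 = -0.3824
t = r·√(n−2)/√(1−r²) = -0.3824·√10 / √(1−0.146230) = -1.209255 / 0.923997 = -1.309

-1.309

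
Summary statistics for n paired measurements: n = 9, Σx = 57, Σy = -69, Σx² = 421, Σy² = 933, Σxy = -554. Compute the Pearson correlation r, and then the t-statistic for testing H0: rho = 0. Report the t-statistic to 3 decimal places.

-3.014

Numerator: nΣxy − (Σx)(Σy) = 9·(-554) − (57)(-69) = -1053
Denominator: √[(nΣx²−(Σx)²)(nΣy²−(Σy)²)]
  nΣx²−(Σx)² = 9·421 − 3249 = 540;  nΣy²−(Σy)² = 9·933 − 4761 = 3636
  √(540·3636) = √1963440 = 1401.2280
r = -1053 / 1401.2280 = -0.7515
t = r·√(n−2)/√(1−r²) = -0.7515·√7 / √(1−0.564752) = -1.988282 / 0.659733 = -3.014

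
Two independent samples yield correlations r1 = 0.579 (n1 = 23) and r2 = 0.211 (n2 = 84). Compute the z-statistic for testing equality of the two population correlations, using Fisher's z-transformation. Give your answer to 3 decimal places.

Fisher z-transforms: z1 = atanh(0.579) = 0.660957, z2 = atanh(0.211) = 0.214218; difference d = 0.446739
Var(d) = 1/20 + 1/81 = 0.0500000 + 0.0123457 = 0.0623457
z = d/√Var(d) = 0.446739 / √0.0623457 = 0.446739 / 0.249691 = 1.789

1.789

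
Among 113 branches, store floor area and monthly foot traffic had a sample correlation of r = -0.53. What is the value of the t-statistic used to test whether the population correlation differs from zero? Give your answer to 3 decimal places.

-6.585

1 − r² = 1 − 0.2809 = 0.7191;  √(1−r²) = 0.847998
√(n−2) = √111 = 10.535654
t = r·√(n−2)/√(1−r²) = -0.53 · 10.535654 / 0.847998 = -6.585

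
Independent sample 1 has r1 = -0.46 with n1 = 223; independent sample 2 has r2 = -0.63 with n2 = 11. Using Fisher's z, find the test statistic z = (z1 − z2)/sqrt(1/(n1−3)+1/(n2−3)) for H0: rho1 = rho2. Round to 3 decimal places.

Fisher z-transforms: z1 = atanh(-0.46) = -0.497311, z2 = atanh(-0.63) = -0.741416; difference d = 0.244105
Var(d) = 1/220 + 1/8 = 0.0045455 + 0.1250000 = 0.1295455
z = d/√Var(d) = 0.244105 / √0.1295455 = 0.244105 / 0.359924 = 0.678

0.678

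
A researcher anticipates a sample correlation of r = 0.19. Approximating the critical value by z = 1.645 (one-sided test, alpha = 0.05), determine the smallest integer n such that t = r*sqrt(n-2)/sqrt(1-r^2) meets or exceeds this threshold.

Need r·√(n−2)/√(1−r²) ≥ 1.645
√(n−2) ≥ 1.645·√(1−0.0361) / 0.19 = 1.645·0.981784 / 0.19 = 8.5002
n−2 ≥ 72.2534  ⇒  n ≥ 74.2534
Smallest integer n = 75

75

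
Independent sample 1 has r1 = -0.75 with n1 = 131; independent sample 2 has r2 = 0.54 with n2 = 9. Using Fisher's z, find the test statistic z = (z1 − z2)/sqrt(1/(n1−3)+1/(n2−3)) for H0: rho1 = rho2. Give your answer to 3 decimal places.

-3.776

Fisher z-transforms: z1 = atanh(-0.75) = -0.972955, z2 = atanh(0.54) = 0.604156; difference d = -1.577111
Var(d) = 1/128 + 1/6 = 0.0078125 + 0.1666667 = 0.1744792
z = d/√Var(d) = -1.577111 / √0.1744792 = -1.577111 / 0.417707 = -3.776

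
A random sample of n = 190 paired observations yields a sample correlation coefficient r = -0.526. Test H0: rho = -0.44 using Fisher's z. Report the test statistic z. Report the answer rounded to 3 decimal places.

Fisher z: atanh(-0.526) = -0.584599, atanh(-0.44) = -0.472231
z = (z_r − z_0)·√(n−3) = (-0.584599 − (-0.472231))·√187 = -0.112368 · 13.674794 = -1.537

-1.537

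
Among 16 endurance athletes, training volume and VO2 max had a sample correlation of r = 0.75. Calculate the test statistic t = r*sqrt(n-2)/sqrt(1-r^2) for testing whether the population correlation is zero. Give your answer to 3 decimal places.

4.243

t = r·√(n−2) / √(1−r²) with r = 0.75, n = 16
  = 0.75·√14 / √(1 − 0.5625)
  = 0.75·3.741657 / 0.661438
  = 2.806243 / 0.661438 = 4.243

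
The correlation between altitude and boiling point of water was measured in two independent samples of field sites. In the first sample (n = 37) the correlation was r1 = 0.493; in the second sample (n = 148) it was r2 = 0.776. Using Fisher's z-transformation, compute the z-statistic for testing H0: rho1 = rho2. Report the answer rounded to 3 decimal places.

-2.599

z1 = atanh(0.493) = 0.540016,  z2 = atanh(0.776) = 1.035236
SE = √(1/(n1−3) + 1/(n2−3)) = √(1/34 + 1/145) = √(0.0294118 + 0.0068966) = √0.0363084 = 0.190548
z = (z1 − z2)/SE = (0.540016 − 1.035236) / 0.190548 = -0.495220 / 0.190548 = -2.599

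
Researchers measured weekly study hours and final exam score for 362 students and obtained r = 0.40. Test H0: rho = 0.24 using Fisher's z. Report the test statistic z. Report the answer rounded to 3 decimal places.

3.389

z_r = atanh(0.40) = 0.423649,  z_0 = atanh(0.24) = 0.244774
SE = 1/√(n−3) = 1/√359 = 0.052778
z = (z_r − z_0)/SE = (0.423649 − 0.244774) / 0.052778 = 0.178875 / 0.052778 = 3.389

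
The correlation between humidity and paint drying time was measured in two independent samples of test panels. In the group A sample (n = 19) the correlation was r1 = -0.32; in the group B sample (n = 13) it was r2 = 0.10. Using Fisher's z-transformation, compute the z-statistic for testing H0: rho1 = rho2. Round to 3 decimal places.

-1.072

z1 = atanh(-0.32) = -0.331647,  z2 = atanh(0.10) = 0.100335
SE = √(1/(n1−3) + 1/(n2−3)) = √(1/16 + 1/10) = √(0.0625000 + 0.1000000) = √0.1625000 = 0.403113
z = (z1 − z2)/SE = (-0.331647 − 0.100335) / 0.403113 = -0.431982 / 0.403113 = -1.072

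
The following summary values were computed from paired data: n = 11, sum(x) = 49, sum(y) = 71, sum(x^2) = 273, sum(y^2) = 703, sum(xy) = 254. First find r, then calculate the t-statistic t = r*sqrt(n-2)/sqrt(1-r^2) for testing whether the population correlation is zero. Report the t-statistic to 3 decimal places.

Numerator: nΣxy − (Σx)(Σy) = 11·254 − (49)(71) = -685
Denominator: √[(nΣx²−(Σx)²)(nΣy²−(Σy)²)]
  nΣx²−(Σx)² = 11·273 − 2401 = 602;  nΣy²−(Σy)² = 11·703 − 5041 = 2692
  √(602·2692) = √1620584 = 1273.0216
r = -685 / 1273.0216 = -0.5381
t = r·√(n−2)/√(1−r²) = -0.5381·√9 / √(1−0.289552) = -1.614300 / 0.842881 = -1.915

-1.915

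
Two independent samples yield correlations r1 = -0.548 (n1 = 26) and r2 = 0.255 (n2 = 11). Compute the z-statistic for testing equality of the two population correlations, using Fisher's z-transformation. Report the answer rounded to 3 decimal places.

-2.135

Fisher z-transforms: z1 = atanh(-0.548) = -0.615518, z2 = atanh(0.255) = 0.260753; difference d = -0.876271
Var(d) = 1/23 + 1/8 = 0.0434783 + 0.1250000 = 0.1684783
z = d/√Var(d) = -0.876271 / √0.1684783 = -0.876271 / 0.410461 = -2.135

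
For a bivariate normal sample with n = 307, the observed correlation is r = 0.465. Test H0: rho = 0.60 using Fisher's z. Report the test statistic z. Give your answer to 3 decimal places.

z_r = atanh(0.465) = 0.503672,  z_0 = atanh(0.60) = 0.693147
SE = 1/√(n−3) = 1/√304 = 0.057354
z = (z_r − z_0)/SE = (0.503672 − 0.693147) / 0.057354 = -0.189475 / 0.057354 = -3.304

-3.304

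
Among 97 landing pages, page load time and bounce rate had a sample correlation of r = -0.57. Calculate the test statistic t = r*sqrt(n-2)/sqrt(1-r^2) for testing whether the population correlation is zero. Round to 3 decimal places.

1 − r² = 1 − 0.3249 = 0.6751;  √(1−r²) = 0.821645
√(n−2) = √95 = 9.746794
t = r·√(n−2)/√(1−r²) = -0.57 · 9.746794 / 0.821645 = -6.762

-6.762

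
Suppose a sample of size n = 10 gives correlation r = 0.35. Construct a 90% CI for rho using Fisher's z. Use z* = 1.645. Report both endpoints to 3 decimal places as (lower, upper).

z_r = atanh(0.35) = 0.365444;  SE = 1/√(n−3) = 1/√7 = 0.377964
z-limits: 0.365444 ± 1.645·0.377964 = 0.365444 ± 0.621751 = [-0.256307, 0.987195]
ρ-limits: (tanh -0.256307, tanh 0.987195) = (-0.251, 0.756)

(-0.251, 0.756)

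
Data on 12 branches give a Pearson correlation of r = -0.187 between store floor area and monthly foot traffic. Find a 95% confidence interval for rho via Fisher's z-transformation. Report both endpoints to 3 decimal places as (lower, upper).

Fisher z: z_r = atanh(r) = ½·ln((1+(-0.187))/(1−(-0.187))) = -0.189227
SE(z) = 1/√(n−3) = 1/√9 = 0.333333
95% ⇒ z* = 1.960; margin = 1.960·0.333333 = 0.653333
CI on z-scale: (-0.842560, 0.464106)
Back-transform: tanh(-0.842560) = -0.687163, tanh(0.464106) = 0.433425

(-0.687, 0.433)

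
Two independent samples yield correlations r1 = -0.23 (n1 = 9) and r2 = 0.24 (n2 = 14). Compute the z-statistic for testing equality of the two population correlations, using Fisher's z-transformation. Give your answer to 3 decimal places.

-0.944

Fisher z-transforms: z1 = atanh(-0.23) = -0.234189, z2 = atanh(0.24) = 0.244774; difference d = -0.478963
Var(d) = 1/6 + 1/11 = 0.1666667 + 0.0909091 = 0.2575758
z = d/√Var(d) = -0.478963 / √0.2575758 = -0.478963 / 0.507519 = -0.944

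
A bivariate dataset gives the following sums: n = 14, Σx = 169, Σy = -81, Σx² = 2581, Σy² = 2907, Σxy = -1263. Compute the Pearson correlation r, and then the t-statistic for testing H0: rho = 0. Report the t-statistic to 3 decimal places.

Numerator: nΣxy − (Σx)(Σy) = 14·(-1263) − (169)(-81) = -3993
Denominator: √[(nΣx²−(Σx)²)(nΣy²−(Σy)²)]
  nΣx²−(Σx)² = 14·2581 − 28561 = 7573;  nΣy²−(Σy)² = 14·2907 − 6561 = 34137
  √(7573·34137) = √258519501 = 16078.5416
r = -3993 / 16078.5416 = -0.2483
t = r·√(n−2)/√(1−r²) = -0.2483·√12 / √(1−0.061653) = -0.860136 / 0.968683 = -0.888

-0.888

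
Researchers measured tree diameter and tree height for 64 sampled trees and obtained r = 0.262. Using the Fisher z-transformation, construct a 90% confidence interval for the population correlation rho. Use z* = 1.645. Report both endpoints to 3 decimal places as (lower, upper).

(0.058, 0.445)

Fisher z: z_r = atanh(r) = ½·ln((1+0.262)/(1−0.262)) = 0.268255
SE(z) = 1/√(n−3) = 1/√61 = 0.128037
90% ⇒ z* = 1.645; margin = 1.645·0.128037 = 0.210621
CI on z-scale: (0.057634, 0.478876)
Back-transform: tanh(0.057634) = 0.057570, tanh(0.478876) = 0.445343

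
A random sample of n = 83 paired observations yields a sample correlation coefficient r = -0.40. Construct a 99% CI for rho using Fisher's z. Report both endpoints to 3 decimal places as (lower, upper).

Fisher z: z_r = atanh(r) = ½·ln((1+(-0.40))/(1−(-0.40))) = -0.423649
SE(z) = 1/√(n−3) = 1/√80 = 0.111803
99% ⇒ z* = 2.576; margin = 2.576·0.111803 = 0.288005
CI on z-scale: (-0.711654, -0.135644)
Back-transform: tanh(-0.711654) = -0.611713, tanh(-0.135644) = -0.134818

(-0.612, -0.135)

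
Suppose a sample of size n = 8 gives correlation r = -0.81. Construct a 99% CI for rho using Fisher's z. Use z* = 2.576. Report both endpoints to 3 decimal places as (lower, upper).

z_r = atanh(-0.81) = -1.127029;  SE = 1/√(n−3) = 1/√5 = 0.447214
z-limits: -1.127029 ± 2.576·0.447214 = -1.127029 ± 1.152023 = [-2.279052, 0.024994]
ρ-limits: (tanh -2.279052, tanh 0.024994) = (-0.979, 0.025)

(-0.979, 0.025)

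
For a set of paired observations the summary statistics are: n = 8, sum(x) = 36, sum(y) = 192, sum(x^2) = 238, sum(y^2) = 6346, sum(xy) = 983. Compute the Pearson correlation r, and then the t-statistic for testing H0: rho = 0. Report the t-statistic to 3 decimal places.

S_xy = nΣxy − ΣxΣy = 8·983 − 36·192 = 7864 − 6912 = 952
S_xx = nΣx² − (Σx)² = 8·238 − 36² = 1904 − 1296 = 608
S_yy = nΣy² − (Σy)² = 8·6346 − 192² = 50768 − 36864 = 13904
r = S_xy / √(S_xx·S_yy) = 952 / √(608·13904) = 952 / √8453632 = 952 / 2907.5130 = 0.3274
t = r·√(n−2)/√(1−r²) = 0.3274·√6 / √(1−0.107191) = 0.801963 / 0.944886 = 0.849

0.849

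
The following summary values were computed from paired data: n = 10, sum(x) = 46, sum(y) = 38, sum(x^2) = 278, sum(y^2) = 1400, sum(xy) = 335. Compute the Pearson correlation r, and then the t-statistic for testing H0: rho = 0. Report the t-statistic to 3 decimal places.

1.886

S_xy = nΣxy − ΣxΣy = 10·335 − 46·38 = 3350 − 1748 = 1602
S_xx = nΣx² − (Σx)² = 10·278 − 46² = 2780 − 2116 = 664
S_yy = nΣy² − (Σy)² = 10·1400 − 38² = 14000 − 1444 = 12556
r = S_xy / √(S_xx·S_yy) = 1602 / √(664·12556) = 1602 / √8337184 = 1602 / 2887.4182 = 0.5548
t = r·√(n−2)/√(1−r²) = 0.5548·√8 / √(1−0.307803) = 1.569211 / 0.831984 = 1.886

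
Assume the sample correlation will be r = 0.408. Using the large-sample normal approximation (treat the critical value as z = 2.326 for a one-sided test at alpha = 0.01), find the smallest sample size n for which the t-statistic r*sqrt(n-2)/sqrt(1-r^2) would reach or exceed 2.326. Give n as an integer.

30

Need r·√(n−2)/√(1−r²) ≥ 2.326
√(n−2) ≥ 2.326·√(1−0.166464) / 0.408 = 2.326·0.912982 / 0.408 = 5.2049
n−2 ≥ 27.0910  ⇒  n ≥ 29.0910
Smallest integer n = 30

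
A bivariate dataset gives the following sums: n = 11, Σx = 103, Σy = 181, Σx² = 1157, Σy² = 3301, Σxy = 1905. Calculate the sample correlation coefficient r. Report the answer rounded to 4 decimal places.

S_xy = nΣxy − ΣxΣy = 11·1905 − 103·181 = 20955 − 18643 = 2312
S_xx = nΣx² − (Σx)² = 11·1157 − 103² = 12727 − 10609 = 2118
S_yy = nΣy² − (Σy)² = 11·3301 − 181² = 36311 − 32761 = 3550
r = S_xy / √(S_xx·S_yy) = 2312 / √(2118·3550) = 2312 / √7518900 = 2312 / 2742.0613 = 0.8432

0.8432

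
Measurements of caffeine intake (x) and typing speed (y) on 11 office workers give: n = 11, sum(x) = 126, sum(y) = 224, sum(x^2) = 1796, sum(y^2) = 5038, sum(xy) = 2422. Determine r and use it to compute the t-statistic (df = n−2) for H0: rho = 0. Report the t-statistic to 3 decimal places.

-1.124

S_xy = nΣxy − ΣxΣy = 11·2422 − 126·224 = 26642 − 28224 = -1582
S_xx = nΣx² − (Σx)² = 11·1796 − 126² = 19756 − 15876 = 3880
S_yy = nΣy² − (Σy)² = 11·5038 − 224² = 55418 − 50176 = 5242
r = S_xy / √(S_xx·S_yy) = -1582 / √(3880·5242) = -1582 / √20338960 = -1582 / 4509.8736 = -0.3508
t = r·√(n−2)/√(1−r²) = -0.3508·√9 / √(1−0.123061) = -1.052400 / 0.936450 = -1.124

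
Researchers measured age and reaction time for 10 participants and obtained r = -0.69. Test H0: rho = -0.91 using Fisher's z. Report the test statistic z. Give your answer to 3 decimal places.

z_r = atanh(-0.69) = -0.847956,  z_0 = atanh(-0.91) = -1.527524
SE = 1/√(n−3) = 1/√7 = 0.377964
z = (z_r − z_0)/SE = (-0.847956 − (-1.527524)) / 0.377964 = 0.679568 / 0.377964 = 1.798

1.798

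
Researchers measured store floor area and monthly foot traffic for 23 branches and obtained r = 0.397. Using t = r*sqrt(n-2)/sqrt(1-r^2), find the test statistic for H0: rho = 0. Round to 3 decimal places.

1.982

t = r·√(n−2) / √(1−r²) with r = 0.397, n = 23
  = 0.397·√21 / √(1 − 0.157609)
  = 0.397·4.582576 / 0.917819
  = 1.819283 / 0.917819 = 1.982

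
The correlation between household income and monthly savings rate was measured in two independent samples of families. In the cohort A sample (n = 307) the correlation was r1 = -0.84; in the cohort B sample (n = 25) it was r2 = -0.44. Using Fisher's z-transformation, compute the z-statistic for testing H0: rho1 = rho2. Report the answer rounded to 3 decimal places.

Fisher z-transforms: z1 = atanh(-0.84) = -1.221174, z2 = atanh(-0.44) = -0.472231; difference d = -0.748943
Var(d) = 1/304 + 1/22 = 0.0032895 + 0.0454545 = 0.0487440
z = d/√Var(d) = -0.748943 / √0.0487440 = -0.748943 / 0.220780 = -3.392

-3.392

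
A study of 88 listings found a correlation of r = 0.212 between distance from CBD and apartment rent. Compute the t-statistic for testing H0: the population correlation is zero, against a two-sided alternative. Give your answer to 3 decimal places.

2.012

t = r·√(n−2) / √(1−r²) with r = 0.212, n = 88
  = 0.212·√86 / √(1 − 0.044944)
  = 0.212·9.273618 / 0.977270
  = 1.966007 / 0.977270 = 2.012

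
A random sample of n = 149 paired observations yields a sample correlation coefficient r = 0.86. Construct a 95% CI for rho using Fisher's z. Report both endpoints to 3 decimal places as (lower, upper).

z_r = atanh(0.86) = 1.293345;  SE = 1/√(n−3) = 1/√146 = 0.082761
z-limits: 1.293345 ± 1.960·0.082761 = 1.293345 ± 0.162212 = [1.131133, 1.455557]
ρ-limits: (tanh 1.131133, tanh 1.455557) = (0.811, 0.897)

(0.811, 0.897)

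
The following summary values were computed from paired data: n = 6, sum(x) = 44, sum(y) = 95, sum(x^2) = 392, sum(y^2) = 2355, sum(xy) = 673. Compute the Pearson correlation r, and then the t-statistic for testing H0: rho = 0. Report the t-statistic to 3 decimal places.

-0.196

S_xy = nΣxy − ΣxΣy = 6·673 − 44·95 = 4038 − 4180 = -142
S_xx = nΣx² − (Σx)² = 6·392 − 44² = 2352 − 1936 = 416
S_yy = nΣy² − (Σy)² = 6·2355 − 95² = 14130 − 9025 = 5105
r = S_xy / √(S_xx·S_yy) = -142 / √(416·5105) = -142 / √2123680 = -142 / 1457.2851 = -0.0974
t = r·√(n−2)/√(1−r²) = -0.0974·√4 / √(1−0.009487) = -0.194800 / 0.995245 = -0.196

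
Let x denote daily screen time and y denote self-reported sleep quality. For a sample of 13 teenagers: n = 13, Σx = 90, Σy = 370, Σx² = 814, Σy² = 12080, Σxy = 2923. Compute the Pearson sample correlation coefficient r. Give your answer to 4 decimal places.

Numerator: nΣxy − (Σx)(Σy) = 13·2923 − (90)(370) = 4699
Denominator: √[(nΣx²−(Σx)²)(nΣy²−(Σy)²)]
  nΣx²−(Σx)² = 13·814 − 8100 = 2482;  nΣy²−(Σy)² = 13·12080 − 136900 = 20140
  √(2482·20140) = √49987480 = 7070.1825
r = 4699 / 7070.1825 = 0.6646

0.6646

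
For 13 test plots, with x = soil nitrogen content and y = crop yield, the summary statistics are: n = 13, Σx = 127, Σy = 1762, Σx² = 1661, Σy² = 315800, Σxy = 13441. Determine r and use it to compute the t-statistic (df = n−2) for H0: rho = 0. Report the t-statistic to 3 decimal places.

Numerator: nΣxy − (Σx)(Σy) = 13·13441 − (127)(1762) = -49041
Denominator: √[(nΣx²−(Σx)²)(nΣy²−(Σy)²)]
  nΣx²−(Σx)² = 13·1661 − 16129 = 5464;  nΣy²−(Σy)² = 13·315800 − 3104644 = 1000756
  √(5464·1000756) = √5468130784 = 73946.8105
r = -49041 / 73946.8105 = -0.6632
t = r·√(n−2)/√(1−r²) = -0.6632·√11 / √(1−0.439834) = -2.199586 / 0.748442 = -2.939

-2.939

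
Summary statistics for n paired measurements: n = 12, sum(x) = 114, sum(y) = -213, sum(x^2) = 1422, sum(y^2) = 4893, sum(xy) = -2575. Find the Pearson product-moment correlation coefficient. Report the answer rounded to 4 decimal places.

-0.8981

S_xy = nΣxy − ΣxΣy = 12·(-2575) − 114·(-213) = -30900 − (-24282) = -6618
S_xx = nΣx² − (Σx)² = 12·1422 − 114² = 17064 − 12996 = 4068
S_yy = nΣy² − (Σy)² = 12·4893 − (-213)² = 58716 − 45369 = 13347
r = S_xy / √(S_xx·S_yy) = -6618 / √(4068·13347) = -6618 / √54295596 = -6618 / 7368.5545 = -0.8981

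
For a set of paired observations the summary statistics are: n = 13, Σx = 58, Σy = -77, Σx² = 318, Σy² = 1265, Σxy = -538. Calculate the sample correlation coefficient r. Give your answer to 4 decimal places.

S_xy = nΣxy − ΣxΣy = 13·(-538) − 58·(-77) = -6994 − (-4466) = -2528
S_xx = nΣx² − (Σx)² = 13·318 − 58² = 4134 − 3364 = 770
S_yy = nΣy² − (Σy)² = 13·1265 − (-77)² = 16445 − 5929 = 10516
r = S_xy / √(S_xx·S_yy) = -2528 / √(770·10516) = -2528 / √8097320 = -2528 / 2845.5790 = -0.8884

-0.8884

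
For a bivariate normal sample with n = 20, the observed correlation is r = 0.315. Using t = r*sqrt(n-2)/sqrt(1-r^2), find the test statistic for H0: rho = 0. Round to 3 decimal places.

1.408

1 − r² = 1 − 0.099225 = 0.900775;  √(1−r²) = 0.949092
√(n−2) = √18 = 4.242641
t = r·√(n−2)/√(1−r²) = 0.315 · 4.242641 / 0.949092 = 1.408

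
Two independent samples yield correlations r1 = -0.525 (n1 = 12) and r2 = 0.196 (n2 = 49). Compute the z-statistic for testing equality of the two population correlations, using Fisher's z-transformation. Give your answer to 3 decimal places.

Fisher z-transforms: z1 = atanh(-0.525) = -0.583217, z2 = atanh(0.196) = 0.198569; difference d = -0.781786
Var(d) = 1/9 + 1/46 = 0.1111111 + 0.0217391 = 0.1328502
z = d/√Var(d) = -0.781786 / √0.1328502 = -0.781786 / 0.364486 = -2.145

-2.145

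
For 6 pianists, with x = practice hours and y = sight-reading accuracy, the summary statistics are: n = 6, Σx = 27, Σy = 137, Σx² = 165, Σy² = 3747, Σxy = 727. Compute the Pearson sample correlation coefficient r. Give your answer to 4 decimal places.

0.6735

Numerator: nΣxy − (Σx)(Σy) = 6·727 − (27)(137) = 663
Denominator: √[(nΣx²−(Σx)²)(nΣy²−(Σy)²)]
  nΣx²−(Σx)² = 6·165 − 729 = 261;  nΣy²−(Σy)² = 6·3747 − 18769 = 3713
  √(261·3713) = √969093 = 984.4252
r = 663 / 984.4252 = 0.6735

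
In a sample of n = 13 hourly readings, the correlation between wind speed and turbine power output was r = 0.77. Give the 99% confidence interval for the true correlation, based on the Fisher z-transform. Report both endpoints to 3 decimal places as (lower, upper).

(0.203, 0.950)

Fisher z: z_r = atanh(r) = ½·ln((1+0.77)/(1−0.77)) = 1.020328
SE(z) = 1/√(n−3) = 1/√10 = 0.316228
99% ⇒ z* = 2.576; margin = 2.576·0.316228 = 0.814603
CI on z-scale: (0.205725, 1.834931)
Back-transform: tanh(0.205725) = 0.202871, tanh(1.834931) = 0.950306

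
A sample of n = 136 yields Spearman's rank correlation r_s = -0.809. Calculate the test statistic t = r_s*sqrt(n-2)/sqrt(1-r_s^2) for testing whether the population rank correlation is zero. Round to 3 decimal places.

1 − r_s² = 1 − 0.654481 = 0.345519;  √(1−r_s²) = 0.587809
√(n−2) = √134 = 11.575837
t = r_s·√(n−2)/√(1−r_s²) = -0.809 · 11.575837 / 0.587809 = -15.932

-15.932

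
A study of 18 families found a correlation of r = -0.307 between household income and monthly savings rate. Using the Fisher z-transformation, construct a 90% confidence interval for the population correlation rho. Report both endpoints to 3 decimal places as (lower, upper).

Fisher z: z_r = atanh(r) = ½·ln((1+(-0.307))/(1−(-0.307))) = -0.317230
SE(z) = 1/√(n−3) = 1/√15 = 0.258199
90% ⇒ z* = 1.645; margin = 1.645·0.258199 = 0.424737
CI on z-scale: (-0.741967, 0.107507)
Back-transform: tanh(-0.741967) = -0.630332, tanh(0.107507) = 0.107095

(-0.630, 0.107)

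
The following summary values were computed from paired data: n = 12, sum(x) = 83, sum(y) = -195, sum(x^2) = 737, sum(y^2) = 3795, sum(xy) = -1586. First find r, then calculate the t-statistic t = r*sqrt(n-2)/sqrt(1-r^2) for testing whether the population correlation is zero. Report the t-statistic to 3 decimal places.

-3.508

Numerator: nΣxy − (Σx)(Σy) = 12·(-1586) − (83)(-195) = -2847
Denominator: √[(nΣx²−(Σx)²)(nΣy²−(Σy)²)]
  nΣx²−(Σx)² = 12·737 − 6889 = 1955;  nΣy²−(Σy)² = 12·3795 − 38025 = 7515
  √(1955·7515) = √14691825 = 3832.9917
r = -2847 / 3832.9917 = -0.7428
t = r·√(n−2)/√(1−r²) = -0.7428·√10 / √(1−0.551752) = -2.348940 / 0.669513 = -3.508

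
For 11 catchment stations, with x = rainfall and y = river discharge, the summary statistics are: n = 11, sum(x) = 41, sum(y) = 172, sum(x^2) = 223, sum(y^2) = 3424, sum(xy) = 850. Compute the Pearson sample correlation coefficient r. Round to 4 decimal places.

Numerator: nΣxy − (Σx)(Σy) = 11·850 − (41)(172) = 2298
Denominator: √[(nΣx²−(Σx)²)(nΣy²−(Σy)²)]
  nΣx²−(Σx)² = 11·223 − 1681 = 772;  nΣy²−(Σy)² = 11·3424 − 29584 = 8080
  √(772·8080) = √6237760 = 2497.5508
r = 2298 / 2497.5508 = 0.9201

0.9201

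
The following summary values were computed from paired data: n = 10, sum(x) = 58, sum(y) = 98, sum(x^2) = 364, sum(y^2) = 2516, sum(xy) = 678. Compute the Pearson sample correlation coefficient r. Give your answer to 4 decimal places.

0.5289

Numerator: nΣxy − (Σx)(Σy) = 10·678 − (58)(98) = 1096
Denominator: √[(nΣx²−(Σx)²)(nΣy²−(Σy)²)]
  nΣx²−(Σx)² = 10·364 − 3364 = 276;  nΣy²−(Σy)² = 10·2516 − 9604 = 15556
  √(276·15556) = √4293456 = 2072.0656
r = 1096 / 2072.0656 = 0.5289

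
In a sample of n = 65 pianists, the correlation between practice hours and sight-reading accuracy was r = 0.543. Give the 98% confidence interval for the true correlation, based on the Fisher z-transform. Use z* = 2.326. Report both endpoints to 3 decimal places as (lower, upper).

(0.303, 0.718)

z_r = atanh(0.543) = 0.608400;  SE = 1/√(n−3) = 1/√62 = 0.127000
z-limits: 0.608400 ± 2.326·0.127000 = 0.608400 ± 0.295402 = [0.312998, 0.903802]
ρ-limits: (tanh 0.312998, tanh 0.903802) = (0.303, 0.718)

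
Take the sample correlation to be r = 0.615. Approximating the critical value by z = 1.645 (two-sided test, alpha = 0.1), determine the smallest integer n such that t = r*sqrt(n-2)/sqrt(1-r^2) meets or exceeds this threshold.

Need r·√(n−2)/√(1−r²) ≥ 1.645
√(n−2) ≥ 1.645·√(1−0.378225) / 0.615 = 1.645·0.788527 / 0.615 = 2.1091
n−2 ≥ 4.4483  ⇒  n ≥ 6.4483
Smallest integer n = 7

7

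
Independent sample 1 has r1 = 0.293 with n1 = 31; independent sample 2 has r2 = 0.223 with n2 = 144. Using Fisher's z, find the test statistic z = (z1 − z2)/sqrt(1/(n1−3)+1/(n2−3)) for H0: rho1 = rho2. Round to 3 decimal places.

Fisher z-transforms: z1 = atanh(0.293) = 0.301845, z2 = atanh(0.223) = 0.226811; difference d = 0.075034
Var(d) = 1/28 + 1/141 = 0.0357143 + 0.0070922 = 0.0428065
z = d/√Var(d) = 0.075034 / √0.0428065 = 0.075034 / 0.206897 = 0.363

0.363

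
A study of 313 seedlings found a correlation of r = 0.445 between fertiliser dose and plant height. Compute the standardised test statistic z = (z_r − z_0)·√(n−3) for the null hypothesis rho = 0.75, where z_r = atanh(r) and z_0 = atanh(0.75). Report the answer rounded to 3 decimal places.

z_r = atanh(0.445) = 0.478448,  z_0 = atanh(0.75) = 0.972955
SE = 1/√(n−3) = 1/√310 = 0.056796
z = (z_r − z_0)/SE = (0.478448 − 0.972955) / 0.056796 = -0.494507 / 0.056796 = -8.707

-8.707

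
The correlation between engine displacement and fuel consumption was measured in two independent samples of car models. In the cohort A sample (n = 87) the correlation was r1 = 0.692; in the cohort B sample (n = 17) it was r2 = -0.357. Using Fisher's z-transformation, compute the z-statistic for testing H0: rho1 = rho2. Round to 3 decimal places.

Fisher z-transforms: z1 = atanh(0.692) = 0.851783, z2 = atanh(-0.357) = -0.373443; difference d = 1.225226
Var(d) = 1/84 + 1/14 = 0.0119048 + 0.0714286 = 0.0833334
z = d/√Var(d) = 1.225226 / √0.0833334 = 1.225226 / 0.288675 = 4.244

4.244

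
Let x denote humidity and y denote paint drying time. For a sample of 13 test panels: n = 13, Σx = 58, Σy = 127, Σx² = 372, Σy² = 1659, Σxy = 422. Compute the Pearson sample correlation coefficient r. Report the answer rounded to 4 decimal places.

-0.6645

S_xy = nΣxy − ΣxΣy = 13·422 − 58·127 = 5486 − 7366 = -1880
S_xx = nΣx² − (Σx)² = 13·372 − 58² = 4836 − 3364 = 1472
S_yy = nΣy² − (Σy)² = 13·1659 − 127² = 21567 − 16129 = 5438
r = S_xy / √(S_xx·S_yy) = -1880 / √(1472·5438) = -1880 / √8004736 = -1880 / 2829.2642 = -0.6645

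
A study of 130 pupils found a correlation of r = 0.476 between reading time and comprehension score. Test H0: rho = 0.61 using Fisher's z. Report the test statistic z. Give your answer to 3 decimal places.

Fisher z: atanh(0.476) = 0.517800, atanh(0.61) = 0.708921
z = (z_r − z_0)·√(n−3) = (0.517800 − 0.708921)·√127 = -0.191121 · 11.269428 = -2.154

-2.154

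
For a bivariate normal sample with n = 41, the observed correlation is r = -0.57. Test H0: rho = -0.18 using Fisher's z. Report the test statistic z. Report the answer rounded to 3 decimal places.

Fisher z: atanh(-0.57) = -0.647523, atanh(-0.18) = -0.181983
z = (z_r − z_0)·√(n−3) = (-0.647523 − (-0.181983))·√38 = -0.465540 · 6.164414 = -2.870

-2.870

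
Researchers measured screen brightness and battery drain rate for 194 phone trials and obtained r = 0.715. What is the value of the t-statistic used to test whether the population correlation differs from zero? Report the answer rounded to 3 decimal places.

14.171

1 − r² = 1 − 0.511225 = 0.488775;  √(1−r²) = 0.699124
√(n−2) = √192 = 13.856406
t = r·√(n−2)/√(1−r²) = 0.715 · 13.856406 / 0.699124 = 14.171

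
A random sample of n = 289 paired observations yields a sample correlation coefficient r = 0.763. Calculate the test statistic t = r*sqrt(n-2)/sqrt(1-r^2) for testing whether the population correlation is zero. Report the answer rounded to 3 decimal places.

19.997

t = r·√(n−2) / √(1−r²) with r = 0.763, n = 289
  = 0.763·√287 / √(1 − 0.582169)
  = 0.763·16.941074 / 0.646398
  = 12.926039 / 0.646398 = 19.997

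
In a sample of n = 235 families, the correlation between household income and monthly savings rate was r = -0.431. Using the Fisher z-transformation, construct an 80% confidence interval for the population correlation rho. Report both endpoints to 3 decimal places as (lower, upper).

z_r = atanh(-0.431) = -0.461124;  SE = 1/√(n−3) = 1/√232 = 0.065653
z-limits: -0.461124 ± 1.282·0.065653 = -0.461124 ± 0.084167 = [-0.545291, -0.376957]
ρ-limits: (tanh -0.545291, tanh -0.376957) = (-0.497, -0.360)

(-0.497, -0.360)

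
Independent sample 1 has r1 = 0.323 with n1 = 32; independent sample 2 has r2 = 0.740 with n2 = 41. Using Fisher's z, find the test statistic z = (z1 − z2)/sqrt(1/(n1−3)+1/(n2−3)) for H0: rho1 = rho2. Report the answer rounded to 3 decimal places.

Fisher z-transforms: z1 = atanh(0.323) = 0.334993, z2 = atanh(0.740) = 0.950479; difference d = -0.615486
Var(d) = 1/29 + 1/38 = 0.0344828 + 0.0263158 = 0.0607986
z = d/√Var(d) = -0.615486 / √0.0607986 = -0.615486 / 0.246574 = -2.496

-2.496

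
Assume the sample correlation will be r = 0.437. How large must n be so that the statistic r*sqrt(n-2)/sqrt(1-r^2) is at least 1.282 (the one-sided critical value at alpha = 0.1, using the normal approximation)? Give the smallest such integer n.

r√(n−2)/√(1−r²) ≥ 1.282  ⇔  n−2 ≥ (1.282)²·(1−r²)/r²
(1−r²)/r² = (1−0.190969)/0.190969 = 4.2365
n ≥ 2 + 1.643524·4.2365 = 2 + 6.9628 = 8.9628
⌈8.9628⌉ = 9

9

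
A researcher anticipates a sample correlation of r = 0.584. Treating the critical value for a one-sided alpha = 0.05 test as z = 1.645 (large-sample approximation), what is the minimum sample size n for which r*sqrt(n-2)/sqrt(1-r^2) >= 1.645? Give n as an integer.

8

Need r·√(n−2)/√(1−r²) ≥ 1.645
√(n−2) ≥ 1.645·√(1−0.341056) / 0.584 = 1.645·0.811754 / 0.584 = 2.2865
n−2 ≥ 5.2281  ⇒  n ≥ 7.2281
Smallest integer n = 8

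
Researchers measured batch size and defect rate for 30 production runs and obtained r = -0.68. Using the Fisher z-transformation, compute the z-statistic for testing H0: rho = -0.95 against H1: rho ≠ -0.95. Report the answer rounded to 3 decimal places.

Fisher z: atanh(-0.68) = -0.829114, atanh(-0.95) = -1.831781
z = (z_r − z_0)·√(n−3) = (-0.829114 − (-1.831781))·√27 = 1.002667 · 5.196152 = 5.210

5.210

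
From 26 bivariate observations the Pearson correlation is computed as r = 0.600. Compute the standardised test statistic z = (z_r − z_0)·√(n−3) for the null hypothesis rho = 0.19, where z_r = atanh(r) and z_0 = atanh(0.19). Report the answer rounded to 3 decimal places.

2.402

Fisher z: atanh(0.600) = 0.693147, atanh(0.19) = 0.192337
z = (z_r − z_0)·√(n−3) = (0.693147 − 0.192337)·√23 = 0.500810 · 4.795832 = 2.402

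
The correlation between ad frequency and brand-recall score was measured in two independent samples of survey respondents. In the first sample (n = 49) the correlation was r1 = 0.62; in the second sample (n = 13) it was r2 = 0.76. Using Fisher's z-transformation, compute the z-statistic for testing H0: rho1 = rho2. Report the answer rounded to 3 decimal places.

-0.777

z1 = atanh(0.62) = 0.725005,  z2 = atanh(0.76) = 0.996215
SE = √(1/(n1−3) + 1/(n2−3)) = √(1/46 + 1/10) = √(0.0217391 + 0.1000000) = √0.1217391 = 0.348911
z = (z1 − z2)/SE = (0.725005 − 0.996215) / 0.348911 = -0.271210 / 0.348911 = -0.777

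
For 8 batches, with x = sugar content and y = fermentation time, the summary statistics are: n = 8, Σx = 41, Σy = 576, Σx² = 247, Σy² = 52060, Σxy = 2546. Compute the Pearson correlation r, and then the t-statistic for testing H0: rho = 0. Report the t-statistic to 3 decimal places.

-2.094

S_xy = nΣxy − ΣxΣy = 8·2546 − 41·576 = 20368 − 23616 = -3248
S_xx = nΣx² − (Σx)² = 8·247 − 41² = 1976 − 1681 = 295
S_yy = nΣy² − (Σy)² = 8·52060 − 576² = 416480 − 331776 = 84704
r = S_xy / √(S_xx·S_yy) = -3248 / √(295·84704) = -3248 / √24987680 = -3248 / 4998.7678 = -0.6498
t = r·√(n−2)/√(1−r²) = -0.6498·√6 / √(1−0.422240) = -1.591678 / 0.760105 = -2.094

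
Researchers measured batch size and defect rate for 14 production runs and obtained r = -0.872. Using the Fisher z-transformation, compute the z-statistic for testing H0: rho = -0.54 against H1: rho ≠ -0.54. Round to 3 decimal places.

Fisher z: atanh(-0.872) = -1.341366, atanh(-0.54) = -0.604156
z = (z_r − z_0)·√(n−3) = (-1.341366 − (-0.604156))·√11 = -0.737210 · 3.316625 = -2.445

-2.445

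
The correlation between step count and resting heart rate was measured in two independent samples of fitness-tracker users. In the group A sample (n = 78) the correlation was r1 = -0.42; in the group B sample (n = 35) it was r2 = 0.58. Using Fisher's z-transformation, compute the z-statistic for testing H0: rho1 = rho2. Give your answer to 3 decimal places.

Fisher z-transforms: z1 = atanh(-0.42) = -0.447692, z2 = atanh(0.58) = 0.662463; difference d = -1.110155
Var(d) = 1/75 + 1/32 = 0.0133333 + 0.0312500 = 0.0445833
z = d/√Var(d) = -1.110155 / √0.0445833 = -1.110155 / 0.211148 = -5.258

-5.258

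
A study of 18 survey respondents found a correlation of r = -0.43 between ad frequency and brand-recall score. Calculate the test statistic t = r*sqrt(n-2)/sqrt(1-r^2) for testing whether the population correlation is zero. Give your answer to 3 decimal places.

t = r·√(n−2) / √(1−r²) with r = -0.43, n = 18
  = -0.43·√16 / √(1 − 0.1849)
  = -0.43·4.000000 / 0.902829
  = -1.720000 / 0.902829 = -1.905

-1.905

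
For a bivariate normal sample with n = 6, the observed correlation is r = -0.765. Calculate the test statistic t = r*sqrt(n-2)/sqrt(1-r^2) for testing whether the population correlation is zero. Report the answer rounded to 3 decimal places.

1 − r² = 1 − 0.585225 = 0.414775;  √(1−r²) = 0.644030
√(n−2) = √4 = 2.000000
t = r·√(n−2)/√(1−r²) = -0.765 · 2.000000 / 0.644030 = -2.376

-2.376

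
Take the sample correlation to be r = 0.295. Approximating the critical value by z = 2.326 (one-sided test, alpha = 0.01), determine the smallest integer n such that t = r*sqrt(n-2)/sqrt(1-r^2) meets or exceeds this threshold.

r√(n−2)/√(1−r²) ≥ 2.326  ⇔  n−2 ≥ (2.326)²·(1−r²)/r²
(1−r²)/r² = (1−0.087025)/0.087025 = 10.4910
n ≥ 2 + 5.410276·10.4910 = 2 + 56.7592 = 58.7592
⌈58.7592⌉ = 59

59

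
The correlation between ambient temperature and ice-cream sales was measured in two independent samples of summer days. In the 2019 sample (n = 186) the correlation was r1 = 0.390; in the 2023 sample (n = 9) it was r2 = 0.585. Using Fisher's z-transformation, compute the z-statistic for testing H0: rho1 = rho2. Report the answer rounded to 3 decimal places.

-0.622

z1 = atanh(0.390) = 0.411800,  z2 = atanh(0.585) = 0.670031
SE = √(1/(n1−3) + 1/(n2−3)) = √(1/183 + 1/6) = √(0.0054645 + 0.1666667) = √0.1721312 = 0.414887
z = (z1 − z2)/SE = (0.411800 − 0.670031) / 0.414887 = -0.258231 / 0.414887 = -0.622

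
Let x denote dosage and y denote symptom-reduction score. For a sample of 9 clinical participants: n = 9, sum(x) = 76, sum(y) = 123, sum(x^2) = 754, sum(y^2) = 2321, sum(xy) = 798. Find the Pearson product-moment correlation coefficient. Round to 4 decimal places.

S_xy = nΣxy − ΣxΣy = 9·798 − 76·123 = 7182 − 9348 = -2166
S_xx = nΣx² − (Σx)² = 9·754 − 76² = 6786 − 5776 = 1010
S_yy = nΣy² − (Σy)² = 9·2321 − 123² = 20889 − 15129 = 5760
r = S_xy / √(S_xx·S_yy) = -2166 / √(1010·5760) = -2166 / √5817600 = -2166 / 2411.9701 = -0.8980

-0.8980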